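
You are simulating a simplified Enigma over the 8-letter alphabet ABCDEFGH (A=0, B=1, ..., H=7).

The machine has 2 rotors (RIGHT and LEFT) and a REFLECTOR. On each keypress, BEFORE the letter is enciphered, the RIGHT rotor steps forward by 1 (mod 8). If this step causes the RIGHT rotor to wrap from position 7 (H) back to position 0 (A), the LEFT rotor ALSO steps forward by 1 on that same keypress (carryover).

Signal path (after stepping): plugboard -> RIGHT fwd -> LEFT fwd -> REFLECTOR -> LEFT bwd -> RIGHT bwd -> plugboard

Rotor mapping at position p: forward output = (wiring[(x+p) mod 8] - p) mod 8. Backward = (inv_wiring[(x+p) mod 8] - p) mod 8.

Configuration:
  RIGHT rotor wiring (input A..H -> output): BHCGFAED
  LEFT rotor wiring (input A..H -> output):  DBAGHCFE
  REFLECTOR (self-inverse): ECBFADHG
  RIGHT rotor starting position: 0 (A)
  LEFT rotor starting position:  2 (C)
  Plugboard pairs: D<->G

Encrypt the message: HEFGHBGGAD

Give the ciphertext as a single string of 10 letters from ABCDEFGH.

Answer: EBCCBADCDA

Derivation:
Char 1 ('H'): step: R->1, L=2; H->plug->H->R->A->L->G->refl->H->L'->H->R'->E->plug->E
Char 2 ('E'): step: R->2, L=2; E->plug->E->R->C->L->F->refl->D->L'->E->R'->B->plug->B
Char 3 ('F'): step: R->3, L=2; F->plug->F->R->G->L->B->refl->C->L'->F->R'->C->plug->C
Char 4 ('G'): step: R->4, L=2; G->plug->D->R->H->L->H->refl->G->L'->A->R'->C->plug->C
Char 5 ('H'): step: R->5, L=2; H->plug->H->R->A->L->G->refl->H->L'->H->R'->B->plug->B
Char 6 ('B'): step: R->6, L=2; B->plug->B->R->F->L->C->refl->B->L'->G->R'->A->plug->A
Char 7 ('G'): step: R->7, L=2; G->plug->D->R->D->L->A->refl->E->L'->B->R'->G->plug->D
Char 8 ('G'): step: R->0, L->3 (L advanced); G->plug->D->R->G->L->G->refl->H->L'->C->R'->C->plug->C
Char 9 ('A'): step: R->1, L=3; A->plug->A->R->G->L->G->refl->H->L'->C->R'->G->plug->D
Char 10 ('D'): step: R->2, L=3; D->plug->G->R->H->L->F->refl->D->L'->A->R'->A->plug->A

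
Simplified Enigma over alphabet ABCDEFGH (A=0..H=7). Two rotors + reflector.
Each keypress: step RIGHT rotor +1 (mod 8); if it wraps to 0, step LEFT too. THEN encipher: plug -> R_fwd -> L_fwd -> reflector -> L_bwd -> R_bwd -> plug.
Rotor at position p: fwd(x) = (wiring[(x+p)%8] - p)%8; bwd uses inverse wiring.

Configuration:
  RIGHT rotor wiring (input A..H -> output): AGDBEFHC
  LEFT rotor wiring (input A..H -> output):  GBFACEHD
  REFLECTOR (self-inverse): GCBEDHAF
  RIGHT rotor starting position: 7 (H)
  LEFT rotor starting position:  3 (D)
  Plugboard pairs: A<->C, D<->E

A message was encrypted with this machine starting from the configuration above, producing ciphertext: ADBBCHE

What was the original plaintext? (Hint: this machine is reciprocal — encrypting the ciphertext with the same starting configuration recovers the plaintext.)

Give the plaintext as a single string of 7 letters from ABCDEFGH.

Char 1 ('A'): step: R->0, L->4 (L advanced); A->plug->C->R->D->L->H->refl->F->L'->F->R'->F->plug->F
Char 2 ('D'): step: R->1, L=4; D->plug->E->R->E->L->C->refl->B->L'->G->R'->F->plug->F
Char 3 ('B'): step: R->2, L=4; B->plug->B->R->H->L->E->refl->D->L'->C->R'->C->plug->A
Char 4 ('B'): step: R->3, L=4; B->plug->B->R->B->L->A->refl->G->L'->A->R'->H->plug->H
Char 5 ('C'): step: R->4, L=4; C->plug->A->R->A->L->G->refl->A->L'->B->R'->B->plug->B
Char 6 ('H'): step: R->5, L=4; H->plug->H->R->H->L->E->refl->D->L'->C->R'->B->plug->B
Char 7 ('E'): step: R->6, L=4; E->plug->D->R->A->L->G->refl->A->L'->B->R'->A->plug->C

Answer: FFAHBBC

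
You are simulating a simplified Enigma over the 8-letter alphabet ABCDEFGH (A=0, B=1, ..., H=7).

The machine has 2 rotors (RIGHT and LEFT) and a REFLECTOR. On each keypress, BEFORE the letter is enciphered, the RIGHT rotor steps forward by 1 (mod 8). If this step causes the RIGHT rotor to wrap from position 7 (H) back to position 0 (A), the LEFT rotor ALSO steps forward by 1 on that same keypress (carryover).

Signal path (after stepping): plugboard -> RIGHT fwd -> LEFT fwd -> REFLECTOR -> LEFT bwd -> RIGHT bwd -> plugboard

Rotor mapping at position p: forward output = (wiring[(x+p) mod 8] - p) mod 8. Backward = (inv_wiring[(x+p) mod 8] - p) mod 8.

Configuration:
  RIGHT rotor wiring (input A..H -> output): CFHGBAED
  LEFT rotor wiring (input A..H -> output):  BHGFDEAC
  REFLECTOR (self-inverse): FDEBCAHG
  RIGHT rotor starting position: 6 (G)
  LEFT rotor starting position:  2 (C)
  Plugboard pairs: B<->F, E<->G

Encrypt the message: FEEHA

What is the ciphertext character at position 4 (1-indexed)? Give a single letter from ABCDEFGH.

Char 1 ('F'): step: R->7, L=2; F->plug->B->R->D->L->C->refl->E->L'->A->R'->D->plug->D
Char 2 ('E'): step: R->0, L->3 (L advanced); E->plug->G->R->E->L->H->refl->G->L'->F->R'->B->plug->F
Char 3 ('E'): step: R->1, L=3; E->plug->G->R->C->L->B->refl->D->L'->H->R'->E->plug->G
Char 4 ('H'): step: R->2, L=3; H->plug->H->R->D->L->F->refl->A->L'->B->R'->F->plug->B

B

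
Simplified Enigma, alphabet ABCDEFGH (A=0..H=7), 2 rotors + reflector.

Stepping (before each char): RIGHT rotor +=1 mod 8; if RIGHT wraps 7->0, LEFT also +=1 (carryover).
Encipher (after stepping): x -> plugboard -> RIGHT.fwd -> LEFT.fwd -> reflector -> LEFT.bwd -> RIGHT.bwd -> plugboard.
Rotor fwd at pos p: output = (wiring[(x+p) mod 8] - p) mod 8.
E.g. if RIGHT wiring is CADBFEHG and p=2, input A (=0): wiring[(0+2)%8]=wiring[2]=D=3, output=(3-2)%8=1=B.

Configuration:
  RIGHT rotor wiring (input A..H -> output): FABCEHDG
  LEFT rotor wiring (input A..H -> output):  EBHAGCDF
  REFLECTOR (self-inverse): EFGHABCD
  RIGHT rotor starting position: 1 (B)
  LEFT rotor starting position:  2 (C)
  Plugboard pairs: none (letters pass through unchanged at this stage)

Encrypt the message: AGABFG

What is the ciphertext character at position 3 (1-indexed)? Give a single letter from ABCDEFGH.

Char 1 ('A'): step: R->2, L=2; A->plug->A->R->H->L->H->refl->D->L'->F->R'->D->plug->D
Char 2 ('G'): step: R->3, L=2; G->plug->G->R->F->L->D->refl->H->L'->H->R'->A->plug->A
Char 3 ('A'): step: R->4, L=2; A->plug->A->R->A->L->F->refl->B->L'->E->R'->F->plug->F

F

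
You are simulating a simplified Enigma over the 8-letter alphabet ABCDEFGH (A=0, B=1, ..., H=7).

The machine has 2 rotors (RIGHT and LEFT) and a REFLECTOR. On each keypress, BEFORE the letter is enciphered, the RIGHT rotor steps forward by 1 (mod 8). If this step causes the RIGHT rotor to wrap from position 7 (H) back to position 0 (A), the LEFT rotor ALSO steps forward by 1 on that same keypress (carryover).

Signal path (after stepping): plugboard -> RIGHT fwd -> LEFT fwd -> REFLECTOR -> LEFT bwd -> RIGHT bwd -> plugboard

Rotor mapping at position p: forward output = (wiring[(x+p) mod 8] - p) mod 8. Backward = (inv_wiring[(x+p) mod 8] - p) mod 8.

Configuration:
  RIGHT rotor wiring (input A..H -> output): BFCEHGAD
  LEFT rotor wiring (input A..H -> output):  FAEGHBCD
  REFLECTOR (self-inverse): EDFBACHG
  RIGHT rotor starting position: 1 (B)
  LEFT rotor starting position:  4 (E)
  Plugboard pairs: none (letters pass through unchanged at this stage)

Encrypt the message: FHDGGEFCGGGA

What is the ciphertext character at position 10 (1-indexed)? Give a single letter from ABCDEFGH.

Char 1 ('F'): step: R->2, L=4; F->plug->F->R->B->L->F->refl->C->L'->H->R'->G->plug->G
Char 2 ('H'): step: R->3, L=4; H->plug->H->R->H->L->C->refl->F->L'->B->R'->A->plug->A
Char 3 ('D'): step: R->4, L=4; D->plug->D->R->H->L->C->refl->F->L'->B->R'->F->plug->F
Char 4 ('G'): step: R->5, L=4; G->plug->G->R->H->L->C->refl->F->L'->B->R'->A->plug->A
Char 5 ('G'): step: R->6, L=4; G->plug->G->R->B->L->F->refl->C->L'->H->R'->D->plug->D
Char 6 ('E'): step: R->7, L=4; E->plug->E->R->F->L->E->refl->A->L'->G->R'->C->plug->C
Char 7 ('F'): step: R->0, L->5 (L advanced); F->plug->F->R->G->L->B->refl->D->L'->E->R'->D->plug->D
Char 8 ('C'): step: R->1, L=5; C->plug->C->R->D->L->A->refl->E->L'->A->R'->H->plug->H
Char 9 ('G'): step: R->2, L=5; G->plug->G->R->H->L->C->refl->F->L'->B->R'->F->plug->F
Char 10 ('G'): step: R->3, L=5; G->plug->G->R->C->L->G->refl->H->L'->F->R'->D->plug->D

D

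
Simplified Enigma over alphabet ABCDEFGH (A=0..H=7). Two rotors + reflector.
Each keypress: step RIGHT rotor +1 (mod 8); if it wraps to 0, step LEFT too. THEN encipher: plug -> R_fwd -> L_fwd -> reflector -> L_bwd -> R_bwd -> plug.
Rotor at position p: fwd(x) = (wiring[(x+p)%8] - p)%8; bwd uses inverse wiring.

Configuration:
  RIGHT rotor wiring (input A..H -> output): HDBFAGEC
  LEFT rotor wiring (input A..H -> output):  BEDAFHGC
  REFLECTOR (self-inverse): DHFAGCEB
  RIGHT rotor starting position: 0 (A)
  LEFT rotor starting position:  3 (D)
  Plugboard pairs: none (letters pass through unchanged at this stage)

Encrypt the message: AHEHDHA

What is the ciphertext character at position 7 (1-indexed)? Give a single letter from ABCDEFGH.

Char 1 ('A'): step: R->1, L=3; A->plug->A->R->C->L->E->refl->G->L'->F->R'->E->plug->E
Char 2 ('H'): step: R->2, L=3; H->plug->H->R->B->L->C->refl->F->L'->A->R'->F->plug->F
Char 3 ('E'): step: R->3, L=3; E->plug->E->R->H->L->A->refl->D->L'->D->R'->C->plug->C
Char 4 ('H'): step: R->4, L=3; H->plug->H->R->B->L->C->refl->F->L'->A->R'->C->plug->C
Char 5 ('D'): step: R->5, L=3; D->plug->D->R->C->L->E->refl->G->L'->F->R'->C->plug->C
Char 6 ('H'): step: R->6, L=3; H->plug->H->R->A->L->F->refl->C->L'->B->R'->C->plug->C
Char 7 ('A'): step: R->7, L=3; A->plug->A->R->D->L->D->refl->A->L'->H->R'->G->plug->G

G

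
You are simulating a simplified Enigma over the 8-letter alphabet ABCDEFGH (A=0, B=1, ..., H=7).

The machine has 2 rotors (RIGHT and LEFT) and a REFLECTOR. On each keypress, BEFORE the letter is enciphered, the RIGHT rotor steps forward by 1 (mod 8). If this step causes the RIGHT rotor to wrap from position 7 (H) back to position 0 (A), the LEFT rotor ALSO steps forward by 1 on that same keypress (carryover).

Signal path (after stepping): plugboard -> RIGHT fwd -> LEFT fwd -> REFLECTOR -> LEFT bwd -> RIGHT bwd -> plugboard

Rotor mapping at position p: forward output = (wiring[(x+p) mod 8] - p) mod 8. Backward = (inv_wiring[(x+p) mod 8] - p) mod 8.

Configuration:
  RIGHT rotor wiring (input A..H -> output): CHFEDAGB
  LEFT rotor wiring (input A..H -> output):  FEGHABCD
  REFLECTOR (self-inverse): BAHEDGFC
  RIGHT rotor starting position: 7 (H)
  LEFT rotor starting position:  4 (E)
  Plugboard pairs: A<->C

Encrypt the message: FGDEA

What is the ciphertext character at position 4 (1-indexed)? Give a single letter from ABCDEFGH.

Char 1 ('F'): step: R->0, L->5 (L advanced); F->plug->F->R->A->L->E->refl->D->L'->H->R'->B->plug->B
Char 2 ('G'): step: R->1, L=5; G->plug->G->R->A->L->E->refl->D->L'->H->R'->E->plug->E
Char 3 ('D'): step: R->2, L=5; D->plug->D->R->G->L->C->refl->H->L'->E->R'->E->plug->E
Char 4 ('E'): step: R->3, L=5; E->plug->E->R->G->L->C->refl->H->L'->E->R'->G->plug->G

G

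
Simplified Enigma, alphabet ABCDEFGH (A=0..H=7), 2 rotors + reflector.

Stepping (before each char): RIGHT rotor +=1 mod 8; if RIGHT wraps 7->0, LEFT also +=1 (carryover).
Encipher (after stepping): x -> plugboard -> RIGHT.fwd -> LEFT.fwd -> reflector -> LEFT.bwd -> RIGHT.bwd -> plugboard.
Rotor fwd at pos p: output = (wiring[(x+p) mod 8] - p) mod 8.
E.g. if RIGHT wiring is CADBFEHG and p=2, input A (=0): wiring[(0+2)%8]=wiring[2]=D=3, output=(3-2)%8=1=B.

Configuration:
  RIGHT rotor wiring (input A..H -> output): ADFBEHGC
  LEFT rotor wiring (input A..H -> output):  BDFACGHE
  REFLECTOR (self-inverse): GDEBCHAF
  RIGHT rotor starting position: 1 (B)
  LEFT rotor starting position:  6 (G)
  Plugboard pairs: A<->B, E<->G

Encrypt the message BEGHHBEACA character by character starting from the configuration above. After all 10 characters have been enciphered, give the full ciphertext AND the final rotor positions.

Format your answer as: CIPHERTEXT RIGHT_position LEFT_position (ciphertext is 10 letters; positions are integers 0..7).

Answer: GHAAGCBFHH 3 7

Derivation:
Char 1 ('B'): step: R->2, L=6; B->plug->A->R->D->L->F->refl->H->L'->E->R'->E->plug->G
Char 2 ('E'): step: R->3, L=6; E->plug->G->R->A->L->B->refl->D->L'->C->R'->H->plug->H
Char 3 ('G'): step: R->4, L=6; G->plug->E->R->E->L->H->refl->F->L'->D->R'->B->plug->A
Char 4 ('H'): step: R->5, L=6; H->plug->H->R->H->L->A->refl->G->L'->B->R'->B->plug->A
Char 5 ('H'): step: R->6, L=6; H->plug->H->R->B->L->G->refl->A->L'->H->R'->E->plug->G
Char 6 ('B'): step: R->7, L=6; B->plug->A->R->D->L->F->refl->H->L'->E->R'->C->plug->C
Char 7 ('E'): step: R->0, L->7 (L advanced); E->plug->G->R->G->L->H->refl->F->L'->A->R'->A->plug->B
Char 8 ('A'): step: R->1, L=7; A->plug->B->R->E->L->B->refl->D->L'->F->R'->F->plug->F
Char 9 ('C'): step: R->2, L=7; C->plug->C->R->C->L->E->refl->C->L'->B->R'->H->plug->H
Char 10 ('A'): step: R->3, L=7; A->plug->B->R->B->L->C->refl->E->L'->C->R'->H->plug->H
Final: ciphertext=GHAAGCBFHH, RIGHT=3, LEFT=7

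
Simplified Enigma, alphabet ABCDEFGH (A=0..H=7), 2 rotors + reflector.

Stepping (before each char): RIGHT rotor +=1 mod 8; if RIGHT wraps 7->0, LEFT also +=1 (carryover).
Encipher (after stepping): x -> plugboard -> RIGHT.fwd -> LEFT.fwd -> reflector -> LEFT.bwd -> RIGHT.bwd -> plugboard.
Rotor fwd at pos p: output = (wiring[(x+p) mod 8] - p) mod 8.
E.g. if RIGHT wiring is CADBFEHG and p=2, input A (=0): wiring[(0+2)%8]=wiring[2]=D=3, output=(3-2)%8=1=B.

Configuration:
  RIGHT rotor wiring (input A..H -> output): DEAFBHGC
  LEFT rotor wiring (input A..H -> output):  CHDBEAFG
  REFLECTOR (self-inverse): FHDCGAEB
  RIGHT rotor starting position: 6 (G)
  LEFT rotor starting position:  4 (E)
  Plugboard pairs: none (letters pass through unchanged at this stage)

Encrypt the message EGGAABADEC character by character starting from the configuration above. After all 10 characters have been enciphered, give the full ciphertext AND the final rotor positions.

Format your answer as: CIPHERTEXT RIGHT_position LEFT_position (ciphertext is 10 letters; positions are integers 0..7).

Char 1 ('E'): step: R->7, L=4; E->plug->E->R->G->L->H->refl->B->L'->C->R'->F->plug->F
Char 2 ('G'): step: R->0, L->5 (L advanced); G->plug->G->R->G->L->E->refl->G->L'->F->R'->D->plug->D
Char 3 ('G'): step: R->1, L=5; G->plug->G->R->B->L->A->refl->F->L'->D->R'->A->plug->A
Char 4 ('A'): step: R->2, L=5; A->plug->A->R->G->L->E->refl->G->L'->F->R'->D->plug->D
Char 5 ('A'): step: R->3, L=5; A->plug->A->R->C->L->B->refl->H->L'->H->R'->E->plug->E
Char 6 ('B'): step: R->4, L=5; B->plug->B->R->D->L->F->refl->A->L'->B->R'->H->plug->H
Char 7 ('A'): step: R->5, L=5; A->plug->A->R->C->L->B->refl->H->L'->H->R'->E->plug->E
Char 8 ('D'): step: R->6, L=5; D->plug->D->R->G->L->E->refl->G->L'->F->R'->C->plug->C
Char 9 ('E'): step: R->7, L=5; E->plug->E->R->G->L->E->refl->G->L'->F->R'->C->plug->C
Char 10 ('C'): step: R->0, L->6 (L advanced); C->plug->C->R->A->L->H->refl->B->L'->D->R'->A->plug->A
Final: ciphertext=FDADEHECCA, RIGHT=0, LEFT=6

Answer: FDADEHECCA 0 6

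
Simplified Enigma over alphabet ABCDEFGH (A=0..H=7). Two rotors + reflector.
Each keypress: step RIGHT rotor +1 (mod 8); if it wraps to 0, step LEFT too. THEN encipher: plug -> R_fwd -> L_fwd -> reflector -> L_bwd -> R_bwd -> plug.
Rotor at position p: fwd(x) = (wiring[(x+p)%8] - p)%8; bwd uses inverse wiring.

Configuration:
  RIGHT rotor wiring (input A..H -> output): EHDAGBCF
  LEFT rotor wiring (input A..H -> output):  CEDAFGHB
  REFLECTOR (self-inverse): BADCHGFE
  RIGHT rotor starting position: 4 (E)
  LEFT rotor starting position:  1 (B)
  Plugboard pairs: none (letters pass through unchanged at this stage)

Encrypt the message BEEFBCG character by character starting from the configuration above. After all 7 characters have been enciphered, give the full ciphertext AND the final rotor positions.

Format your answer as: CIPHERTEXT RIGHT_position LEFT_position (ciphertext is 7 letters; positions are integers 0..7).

Char 1 ('B'): step: R->5, L=1; B->plug->B->R->F->L->G->refl->F->L'->E->R'->A->plug->A
Char 2 ('E'): step: R->6, L=1; E->plug->E->R->F->L->G->refl->F->L'->E->R'->A->plug->A
Char 3 ('E'): step: R->7, L=1; E->plug->E->R->B->L->C->refl->D->L'->A->R'->C->plug->C
Char 4 ('F'): step: R->0, L->2 (L advanced); F->plug->F->R->B->L->G->refl->F->L'->E->R'->A->plug->A
Char 5 ('B'): step: R->1, L=2; B->plug->B->R->C->L->D->refl->C->L'->H->R'->C->plug->C
Char 6 ('C'): step: R->2, L=2; C->plug->C->R->E->L->F->refl->G->L'->B->R'->A->plug->A
Char 7 ('G'): step: R->3, L=2; G->plug->G->R->E->L->F->refl->G->L'->B->R'->F->plug->F
Final: ciphertext=AACACAF, RIGHT=3, LEFT=2

Answer: AACACAF 3 2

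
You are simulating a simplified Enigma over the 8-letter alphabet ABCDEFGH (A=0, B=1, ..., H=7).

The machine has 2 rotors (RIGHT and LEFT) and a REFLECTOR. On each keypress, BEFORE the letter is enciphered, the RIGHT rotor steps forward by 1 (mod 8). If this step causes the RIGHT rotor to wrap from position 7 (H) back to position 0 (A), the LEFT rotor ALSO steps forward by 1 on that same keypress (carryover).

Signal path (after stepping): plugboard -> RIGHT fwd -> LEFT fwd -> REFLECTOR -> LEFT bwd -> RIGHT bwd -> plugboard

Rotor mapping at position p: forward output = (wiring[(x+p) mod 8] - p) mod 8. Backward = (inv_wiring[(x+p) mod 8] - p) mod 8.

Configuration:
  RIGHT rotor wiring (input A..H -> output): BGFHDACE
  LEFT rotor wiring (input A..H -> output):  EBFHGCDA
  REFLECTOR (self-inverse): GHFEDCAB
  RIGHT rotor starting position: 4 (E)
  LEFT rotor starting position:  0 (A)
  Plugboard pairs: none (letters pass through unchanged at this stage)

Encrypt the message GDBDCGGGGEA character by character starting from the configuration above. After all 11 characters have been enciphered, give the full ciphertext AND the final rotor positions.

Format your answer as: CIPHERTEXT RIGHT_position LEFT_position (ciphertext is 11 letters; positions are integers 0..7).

Answer: BBAABCCAFFH 7 1

Derivation:
Char 1 ('G'): step: R->5, L=0; G->plug->G->R->C->L->F->refl->C->L'->F->R'->B->plug->B
Char 2 ('D'): step: R->6, L=0; D->plug->D->R->A->L->E->refl->D->L'->G->R'->B->plug->B
Char 3 ('B'): step: R->7, L=0; B->plug->B->R->C->L->F->refl->C->L'->F->R'->A->plug->A
Char 4 ('D'): step: R->0, L->1 (L advanced); D->plug->D->R->H->L->D->refl->E->L'->B->R'->A->plug->A
Char 5 ('C'): step: R->1, L=1; C->plug->C->R->G->L->H->refl->B->L'->E->R'->B->plug->B
Char 6 ('G'): step: R->2, L=1; G->plug->G->R->H->L->D->refl->E->L'->B->R'->C->plug->C
Char 7 ('G'): step: R->3, L=1; G->plug->G->R->D->L->F->refl->C->L'->F->R'->C->plug->C
Char 8 ('G'): step: R->4, L=1; G->plug->G->R->B->L->E->refl->D->L'->H->R'->A->plug->A
Char 9 ('G'): step: R->5, L=1; G->plug->G->R->C->L->G->refl->A->L'->A->R'->F->plug->F
Char 10 ('E'): step: R->6, L=1; E->plug->E->R->H->L->D->refl->E->L'->B->R'->F->plug->F
Char 11 ('A'): step: R->7, L=1; A->plug->A->R->F->L->C->refl->F->L'->D->R'->H->plug->H
Final: ciphertext=BBAABCCAFFH, RIGHT=7, LEFT=1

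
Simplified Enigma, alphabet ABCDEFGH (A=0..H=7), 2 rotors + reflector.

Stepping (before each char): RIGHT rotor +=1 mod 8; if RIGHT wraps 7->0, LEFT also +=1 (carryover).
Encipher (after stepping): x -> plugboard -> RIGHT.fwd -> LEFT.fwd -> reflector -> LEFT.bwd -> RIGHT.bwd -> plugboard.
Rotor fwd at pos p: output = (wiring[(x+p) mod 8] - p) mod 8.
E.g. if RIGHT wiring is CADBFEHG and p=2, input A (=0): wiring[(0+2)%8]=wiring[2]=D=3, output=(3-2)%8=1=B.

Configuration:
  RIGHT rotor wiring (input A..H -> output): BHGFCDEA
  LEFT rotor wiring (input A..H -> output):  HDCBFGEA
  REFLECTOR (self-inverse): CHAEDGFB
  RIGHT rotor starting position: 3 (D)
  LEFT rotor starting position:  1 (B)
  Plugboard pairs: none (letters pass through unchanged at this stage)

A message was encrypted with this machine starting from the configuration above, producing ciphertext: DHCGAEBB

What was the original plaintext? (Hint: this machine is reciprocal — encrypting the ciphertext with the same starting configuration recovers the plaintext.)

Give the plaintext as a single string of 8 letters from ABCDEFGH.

Char 1 ('D'): step: R->4, L=1; D->plug->D->R->E->L->F->refl->G->L'->H->R'->B->plug->B
Char 2 ('H'): step: R->5, L=1; H->plug->H->R->F->L->D->refl->E->L'->D->R'->C->plug->C
Char 3 ('C'): step: R->6, L=1; C->plug->C->R->D->L->E->refl->D->L'->F->R'->H->plug->H
Char 4 ('G'): step: R->7, L=1; G->plug->G->R->E->L->F->refl->G->L'->H->R'->D->plug->D
Char 5 ('A'): step: R->0, L->2 (L advanced); A->plug->A->R->B->L->H->refl->B->L'->H->R'->B->plug->B
Char 6 ('E'): step: R->1, L=2; E->plug->E->R->C->L->D->refl->E->L'->D->R'->F->plug->F
Char 7 ('B'): step: R->2, L=2; B->plug->B->R->D->L->E->refl->D->L'->C->R'->E->plug->E
Char 8 ('B'): step: R->3, L=2; B->plug->B->R->H->L->B->refl->H->L'->B->R'->D->plug->D

Answer: BCHDBFED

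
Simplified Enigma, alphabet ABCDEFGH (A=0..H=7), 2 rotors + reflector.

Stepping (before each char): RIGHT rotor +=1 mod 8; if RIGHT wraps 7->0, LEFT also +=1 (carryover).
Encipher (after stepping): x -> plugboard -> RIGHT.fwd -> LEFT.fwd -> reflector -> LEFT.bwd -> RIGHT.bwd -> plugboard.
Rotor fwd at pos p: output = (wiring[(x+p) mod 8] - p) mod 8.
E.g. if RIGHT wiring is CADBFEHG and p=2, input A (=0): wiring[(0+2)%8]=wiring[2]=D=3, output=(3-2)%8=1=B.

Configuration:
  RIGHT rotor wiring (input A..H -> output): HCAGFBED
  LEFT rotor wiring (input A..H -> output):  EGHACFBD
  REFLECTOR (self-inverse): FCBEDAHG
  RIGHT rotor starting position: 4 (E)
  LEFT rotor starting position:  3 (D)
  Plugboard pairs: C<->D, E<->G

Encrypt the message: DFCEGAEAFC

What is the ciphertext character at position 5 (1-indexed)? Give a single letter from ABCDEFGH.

Char 1 ('D'): step: R->5, L=3; D->plug->C->R->G->L->D->refl->E->L'->H->R'->B->plug->B
Char 2 ('F'): step: R->6, L=3; F->plug->F->R->A->L->F->refl->A->L'->E->R'->D->plug->C
Char 3 ('C'): step: R->7, L=3; C->plug->D->R->B->L->H->refl->G->L'->D->R'->C->plug->D
Char 4 ('E'): step: R->0, L->4 (L advanced); E->plug->G->R->E->L->A->refl->F->L'->C->R'->B->plug->B
Char 5 ('G'): step: R->1, L=4; G->plug->E->R->A->L->G->refl->H->L'->D->R'->F->plug->F

F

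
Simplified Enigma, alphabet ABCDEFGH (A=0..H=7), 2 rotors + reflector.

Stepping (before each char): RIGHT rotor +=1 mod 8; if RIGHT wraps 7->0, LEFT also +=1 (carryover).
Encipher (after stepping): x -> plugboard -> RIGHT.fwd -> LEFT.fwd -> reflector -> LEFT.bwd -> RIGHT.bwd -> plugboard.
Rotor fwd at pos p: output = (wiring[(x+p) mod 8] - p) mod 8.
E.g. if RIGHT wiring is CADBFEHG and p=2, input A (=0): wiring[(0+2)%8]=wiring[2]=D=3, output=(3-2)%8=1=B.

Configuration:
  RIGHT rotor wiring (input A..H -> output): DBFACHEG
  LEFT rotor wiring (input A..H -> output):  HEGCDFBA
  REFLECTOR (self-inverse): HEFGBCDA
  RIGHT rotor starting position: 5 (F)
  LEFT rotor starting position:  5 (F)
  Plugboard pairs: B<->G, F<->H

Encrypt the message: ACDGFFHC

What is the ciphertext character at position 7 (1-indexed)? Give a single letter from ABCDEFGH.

Char 1 ('A'): step: R->6, L=5; A->plug->A->R->G->L->F->refl->C->L'->D->R'->D->plug->D
Char 2 ('C'): step: R->7, L=5; C->plug->C->R->C->L->D->refl->G->L'->H->R'->A->plug->A
Char 3 ('D'): step: R->0, L->6 (L advanced); D->plug->D->R->A->L->D->refl->G->L'->D->R'->A->plug->A
Char 4 ('G'): step: R->1, L=6; G->plug->B->R->E->L->A->refl->H->L'->H->R'->C->plug->C
Char 5 ('F'): step: R->2, L=6; F->plug->H->R->H->L->H->refl->A->L'->E->R'->F->plug->H
Char 6 ('F'): step: R->3, L=6; F->plug->H->R->C->L->B->refl->E->L'->F->R'->A->plug->A
Char 7 ('H'): step: R->4, L=6; H->plug->F->R->F->L->E->refl->B->L'->C->R'->D->plug->D

D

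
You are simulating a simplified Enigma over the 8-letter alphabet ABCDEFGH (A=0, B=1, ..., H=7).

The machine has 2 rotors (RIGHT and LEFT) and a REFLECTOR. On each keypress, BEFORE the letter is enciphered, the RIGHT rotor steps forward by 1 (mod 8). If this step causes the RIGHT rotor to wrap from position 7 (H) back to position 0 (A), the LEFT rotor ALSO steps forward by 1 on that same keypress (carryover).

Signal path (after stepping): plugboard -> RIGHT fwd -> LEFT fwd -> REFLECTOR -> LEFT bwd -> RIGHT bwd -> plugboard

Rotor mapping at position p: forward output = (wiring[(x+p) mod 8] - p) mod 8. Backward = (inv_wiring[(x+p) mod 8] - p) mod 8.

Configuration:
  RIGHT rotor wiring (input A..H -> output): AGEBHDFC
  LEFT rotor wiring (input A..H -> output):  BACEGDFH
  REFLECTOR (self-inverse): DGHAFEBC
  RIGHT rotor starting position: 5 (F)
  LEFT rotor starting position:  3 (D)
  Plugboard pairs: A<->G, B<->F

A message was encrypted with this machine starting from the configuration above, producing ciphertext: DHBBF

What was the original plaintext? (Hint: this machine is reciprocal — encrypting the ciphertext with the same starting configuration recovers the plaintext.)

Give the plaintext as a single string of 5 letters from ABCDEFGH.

Answer: HAEGE

Derivation:
Char 1 ('D'): step: R->6, L=3; D->plug->D->R->A->L->B->refl->G->L'->F->R'->H->plug->H
Char 2 ('H'): step: R->7, L=3; H->plug->H->R->G->L->F->refl->E->L'->E->R'->G->plug->A
Char 3 ('B'): step: R->0, L->4 (L advanced); B->plug->F->R->D->L->D->refl->A->L'->H->R'->E->plug->E
Char 4 ('B'): step: R->1, L=4; B->plug->F->R->E->L->F->refl->E->L'->F->R'->A->plug->G
Char 5 ('F'): step: R->2, L=4; F->plug->B->R->H->L->A->refl->D->L'->D->R'->E->plug->E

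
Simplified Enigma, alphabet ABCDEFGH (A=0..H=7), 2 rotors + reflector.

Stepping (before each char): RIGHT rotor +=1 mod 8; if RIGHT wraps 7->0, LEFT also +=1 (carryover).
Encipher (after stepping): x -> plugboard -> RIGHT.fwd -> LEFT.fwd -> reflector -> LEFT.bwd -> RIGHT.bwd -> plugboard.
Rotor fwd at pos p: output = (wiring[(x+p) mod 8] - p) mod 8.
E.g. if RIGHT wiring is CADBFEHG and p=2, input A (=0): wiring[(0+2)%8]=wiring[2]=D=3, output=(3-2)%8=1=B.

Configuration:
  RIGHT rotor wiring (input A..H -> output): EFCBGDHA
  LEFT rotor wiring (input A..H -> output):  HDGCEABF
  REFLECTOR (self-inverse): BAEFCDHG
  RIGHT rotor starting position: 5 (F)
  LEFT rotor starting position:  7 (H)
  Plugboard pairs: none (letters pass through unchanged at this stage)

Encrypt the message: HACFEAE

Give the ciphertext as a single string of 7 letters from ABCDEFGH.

Answer: ECHDFEA

Derivation:
Char 1 ('H'): step: R->6, L=7; H->plug->H->R->F->L->F->refl->D->L'->E->R'->E->plug->E
Char 2 ('A'): step: R->7, L=7; A->plug->A->R->B->L->A->refl->B->L'->G->R'->C->plug->C
Char 3 ('C'): step: R->0, L->0 (L advanced); C->plug->C->R->C->L->G->refl->H->L'->A->R'->H->plug->H
Char 4 ('F'): step: R->1, L=0; F->plug->F->R->G->L->B->refl->A->L'->F->R'->D->plug->D
Char 5 ('E'): step: R->2, L=0; E->plug->E->R->F->L->A->refl->B->L'->G->R'->F->plug->F
Char 6 ('A'): step: R->3, L=0; A->plug->A->R->G->L->B->refl->A->L'->F->R'->E->plug->E
Char 7 ('E'): step: R->4, L=0; E->plug->E->R->A->L->H->refl->G->L'->C->R'->A->plug->A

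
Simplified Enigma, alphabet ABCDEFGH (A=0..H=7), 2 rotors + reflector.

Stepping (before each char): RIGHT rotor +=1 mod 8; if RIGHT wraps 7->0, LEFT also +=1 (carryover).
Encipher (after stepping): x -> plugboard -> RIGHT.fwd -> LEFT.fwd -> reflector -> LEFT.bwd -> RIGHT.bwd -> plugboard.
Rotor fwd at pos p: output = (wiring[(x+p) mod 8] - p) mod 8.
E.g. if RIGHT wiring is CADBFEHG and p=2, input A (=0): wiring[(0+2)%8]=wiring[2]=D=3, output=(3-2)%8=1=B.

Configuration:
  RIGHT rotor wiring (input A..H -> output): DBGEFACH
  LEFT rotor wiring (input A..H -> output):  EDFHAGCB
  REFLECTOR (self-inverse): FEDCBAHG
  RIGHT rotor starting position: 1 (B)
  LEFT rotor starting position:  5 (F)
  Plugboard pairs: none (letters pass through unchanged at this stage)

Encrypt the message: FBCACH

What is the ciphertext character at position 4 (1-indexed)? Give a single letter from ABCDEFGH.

Char 1 ('F'): step: R->2, L=5; F->plug->F->R->F->L->A->refl->F->L'->B->R'->G->plug->G
Char 2 ('B'): step: R->3, L=5; B->plug->B->R->C->L->E->refl->B->L'->A->R'->F->plug->F
Char 3 ('C'): step: R->4, L=5; C->plug->C->R->G->L->C->refl->D->L'->H->R'->E->plug->E
Char 4 ('A'): step: R->5, L=5; A->plug->A->R->D->L->H->refl->G->L'->E->R'->E->plug->E

E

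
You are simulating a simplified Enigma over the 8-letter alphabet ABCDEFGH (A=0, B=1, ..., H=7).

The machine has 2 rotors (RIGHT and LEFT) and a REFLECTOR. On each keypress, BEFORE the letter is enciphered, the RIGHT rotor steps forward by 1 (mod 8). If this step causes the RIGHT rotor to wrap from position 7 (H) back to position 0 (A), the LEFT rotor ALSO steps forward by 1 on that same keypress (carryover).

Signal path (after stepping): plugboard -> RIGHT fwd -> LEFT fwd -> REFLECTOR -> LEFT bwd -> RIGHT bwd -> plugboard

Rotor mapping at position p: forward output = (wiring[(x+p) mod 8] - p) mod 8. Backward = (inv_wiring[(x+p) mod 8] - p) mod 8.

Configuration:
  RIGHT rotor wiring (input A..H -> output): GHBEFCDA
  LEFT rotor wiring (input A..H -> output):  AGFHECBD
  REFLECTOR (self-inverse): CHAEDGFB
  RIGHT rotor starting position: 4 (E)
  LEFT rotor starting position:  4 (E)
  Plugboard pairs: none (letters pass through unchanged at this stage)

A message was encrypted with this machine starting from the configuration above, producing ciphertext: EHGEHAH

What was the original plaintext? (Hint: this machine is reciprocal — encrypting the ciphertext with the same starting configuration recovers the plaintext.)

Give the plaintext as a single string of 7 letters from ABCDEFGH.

Answer: DGFAAGE

Derivation:
Char 1 ('E'): step: R->5, L=4; E->plug->E->R->C->L->F->refl->G->L'->B->R'->D->plug->D
Char 2 ('H'): step: R->6, L=4; H->plug->H->R->E->L->E->refl->D->L'->H->R'->G->plug->G
Char 3 ('G'): step: R->7, L=4; G->plug->G->R->D->L->H->refl->B->L'->G->R'->F->plug->F
Char 4 ('E'): step: R->0, L->5 (L advanced); E->plug->E->R->F->L->A->refl->C->L'->G->R'->A->plug->A
Char 5 ('H'): step: R->1, L=5; H->plug->H->R->F->L->A->refl->C->L'->G->R'->A->plug->A
Char 6 ('A'): step: R->2, L=5; A->plug->A->R->H->L->H->refl->B->L'->E->R'->G->plug->G
Char 7 ('H'): step: R->3, L=5; H->plug->H->R->G->L->C->refl->A->L'->F->R'->E->plug->E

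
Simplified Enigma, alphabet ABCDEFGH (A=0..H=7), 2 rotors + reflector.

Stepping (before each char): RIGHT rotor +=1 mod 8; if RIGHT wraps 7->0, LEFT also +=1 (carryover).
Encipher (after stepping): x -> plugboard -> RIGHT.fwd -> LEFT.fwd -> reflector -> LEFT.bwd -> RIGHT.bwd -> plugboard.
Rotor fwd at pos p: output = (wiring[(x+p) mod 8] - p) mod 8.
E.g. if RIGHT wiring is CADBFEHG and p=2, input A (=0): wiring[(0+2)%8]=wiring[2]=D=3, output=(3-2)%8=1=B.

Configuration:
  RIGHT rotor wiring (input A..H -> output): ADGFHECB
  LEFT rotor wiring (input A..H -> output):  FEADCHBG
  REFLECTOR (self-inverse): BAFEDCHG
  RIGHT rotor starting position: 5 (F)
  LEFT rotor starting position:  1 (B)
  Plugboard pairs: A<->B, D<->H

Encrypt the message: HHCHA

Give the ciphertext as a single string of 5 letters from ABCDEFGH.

Answer: AFHAF

Derivation:
Char 1 ('H'): step: R->6, L=1; H->plug->D->R->F->L->A->refl->B->L'->D->R'->B->plug->A
Char 2 ('H'): step: R->7, L=1; H->plug->D->R->H->L->E->refl->D->L'->A->R'->F->plug->F
Char 3 ('C'): step: R->0, L->2 (L advanced); C->plug->C->R->G->L->D->refl->E->L'->F->R'->D->plug->H
Char 4 ('H'): step: R->1, L=2; H->plug->D->R->G->L->D->refl->E->L'->F->R'->B->plug->A
Char 5 ('A'): step: R->2, L=2; A->plug->B->R->D->L->F->refl->C->L'->H->R'->F->plug->F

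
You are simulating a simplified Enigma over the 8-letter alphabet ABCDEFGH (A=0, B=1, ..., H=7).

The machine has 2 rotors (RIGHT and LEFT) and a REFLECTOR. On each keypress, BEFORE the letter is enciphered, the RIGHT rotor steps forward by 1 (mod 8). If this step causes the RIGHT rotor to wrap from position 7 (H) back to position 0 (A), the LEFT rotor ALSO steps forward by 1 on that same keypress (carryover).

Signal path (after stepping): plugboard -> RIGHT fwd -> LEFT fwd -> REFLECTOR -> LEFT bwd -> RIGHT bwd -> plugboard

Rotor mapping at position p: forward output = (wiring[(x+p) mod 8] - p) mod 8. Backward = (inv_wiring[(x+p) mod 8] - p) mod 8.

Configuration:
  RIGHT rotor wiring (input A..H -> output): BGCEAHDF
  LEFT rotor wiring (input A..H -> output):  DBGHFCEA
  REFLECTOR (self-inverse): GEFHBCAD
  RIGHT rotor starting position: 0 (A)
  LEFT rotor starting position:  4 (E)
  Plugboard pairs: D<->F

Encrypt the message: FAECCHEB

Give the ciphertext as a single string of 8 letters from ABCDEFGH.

Char 1 ('F'): step: R->1, L=4; F->plug->D->R->H->L->D->refl->H->L'->E->R'->G->plug->G
Char 2 ('A'): step: R->2, L=4; A->plug->A->R->A->L->B->refl->E->L'->D->R'->F->plug->D
Char 3 ('E'): step: R->3, L=4; E->plug->E->R->C->L->A->refl->G->L'->B->R'->A->plug->A
Char 4 ('C'): step: R->4, L=4; C->plug->C->R->H->L->D->refl->H->L'->E->R'->A->plug->A
Char 5 ('C'): step: R->5, L=4; C->plug->C->R->A->L->B->refl->E->L'->D->R'->H->plug->H
Char 6 ('H'): step: R->6, L=4; H->plug->H->R->B->L->G->refl->A->L'->C->R'->G->plug->G
Char 7 ('E'): step: R->7, L=4; E->plug->E->R->F->L->F->refl->C->L'->G->R'->A->plug->A
Char 8 ('B'): step: R->0, L->5 (L advanced); B->plug->B->R->G->L->C->refl->F->L'->A->R'->E->plug->E

Answer: GDAAHGAE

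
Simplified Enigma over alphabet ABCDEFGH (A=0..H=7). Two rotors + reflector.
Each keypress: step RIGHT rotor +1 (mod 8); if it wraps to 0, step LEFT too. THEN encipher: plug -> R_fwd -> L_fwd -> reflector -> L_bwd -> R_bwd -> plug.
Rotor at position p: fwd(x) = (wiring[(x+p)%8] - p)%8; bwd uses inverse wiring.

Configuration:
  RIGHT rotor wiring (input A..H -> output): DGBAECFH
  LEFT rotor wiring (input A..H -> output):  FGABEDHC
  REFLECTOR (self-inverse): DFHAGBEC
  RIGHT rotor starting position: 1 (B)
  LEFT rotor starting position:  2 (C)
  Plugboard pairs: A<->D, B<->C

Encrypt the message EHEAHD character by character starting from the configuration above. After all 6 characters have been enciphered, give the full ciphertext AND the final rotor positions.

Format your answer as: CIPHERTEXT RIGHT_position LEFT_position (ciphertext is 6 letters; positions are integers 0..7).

Answer: HDDDEB 7 2

Derivation:
Char 1 ('E'): step: R->2, L=2; E->plug->E->R->D->L->B->refl->F->L'->E->R'->H->plug->H
Char 2 ('H'): step: R->3, L=2; H->plug->H->R->G->L->D->refl->A->L'->F->R'->A->plug->D
Char 3 ('E'): step: R->4, L=2; E->plug->E->R->H->L->E->refl->G->L'->A->R'->A->plug->D
Char 4 ('A'): step: R->5, L=2; A->plug->D->R->G->L->D->refl->A->L'->F->R'->A->plug->D
Char 5 ('H'): step: R->6, L=2; H->plug->H->R->E->L->F->refl->B->L'->D->R'->E->plug->E
Char 6 ('D'): step: R->7, L=2; D->plug->A->R->A->L->G->refl->E->L'->H->R'->C->plug->B
Final: ciphertext=HDDDEB, RIGHT=7, LEFT=2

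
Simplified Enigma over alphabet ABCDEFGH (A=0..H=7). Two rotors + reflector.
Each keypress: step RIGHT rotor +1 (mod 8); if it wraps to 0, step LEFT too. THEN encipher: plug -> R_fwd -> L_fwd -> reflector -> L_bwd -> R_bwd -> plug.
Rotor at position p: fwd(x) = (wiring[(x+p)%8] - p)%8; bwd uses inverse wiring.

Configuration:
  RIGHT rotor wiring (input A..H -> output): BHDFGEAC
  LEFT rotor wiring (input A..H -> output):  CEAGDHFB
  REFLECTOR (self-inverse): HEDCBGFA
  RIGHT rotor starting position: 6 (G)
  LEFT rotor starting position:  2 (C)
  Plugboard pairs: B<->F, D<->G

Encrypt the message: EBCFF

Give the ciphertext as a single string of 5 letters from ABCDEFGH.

Char 1 ('E'): step: R->7, L=2; E->plug->E->R->G->L->A->refl->H->L'->F->R'->G->plug->D
Char 2 ('B'): step: R->0, L->3 (L advanced); B->plug->F->R->E->L->G->refl->F->L'->H->R'->B->plug->F
Char 3 ('C'): step: R->1, L=3; C->plug->C->R->E->L->G->refl->F->L'->H->R'->F->plug->B
Char 4 ('F'): step: R->2, L=3; F->plug->B->R->D->L->C->refl->D->L'->A->R'->F->plug->B
Char 5 ('F'): step: R->3, L=3; F->plug->B->R->D->L->C->refl->D->L'->A->R'->H->plug->H

Answer: DFBBH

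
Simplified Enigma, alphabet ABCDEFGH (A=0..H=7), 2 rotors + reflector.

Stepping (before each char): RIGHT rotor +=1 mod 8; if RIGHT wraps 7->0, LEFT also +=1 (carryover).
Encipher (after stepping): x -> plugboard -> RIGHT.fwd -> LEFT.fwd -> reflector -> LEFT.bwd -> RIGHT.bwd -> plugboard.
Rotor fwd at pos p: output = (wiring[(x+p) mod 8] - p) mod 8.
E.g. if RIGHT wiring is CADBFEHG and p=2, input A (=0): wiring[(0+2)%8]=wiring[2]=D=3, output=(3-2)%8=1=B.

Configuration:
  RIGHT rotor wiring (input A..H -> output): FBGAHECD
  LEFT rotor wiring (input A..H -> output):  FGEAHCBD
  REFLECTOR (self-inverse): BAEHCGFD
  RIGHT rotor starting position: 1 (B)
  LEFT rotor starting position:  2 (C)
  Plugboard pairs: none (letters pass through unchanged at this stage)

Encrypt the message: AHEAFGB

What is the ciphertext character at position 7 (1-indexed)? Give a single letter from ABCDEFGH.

Char 1 ('A'): step: R->2, L=2; A->plug->A->R->E->L->H->refl->D->L'->G->R'->B->plug->B
Char 2 ('H'): step: R->3, L=2; H->plug->H->R->D->L->A->refl->B->L'->F->R'->A->plug->A
Char 3 ('E'): step: R->4, L=2; E->plug->E->R->B->L->G->refl->F->L'->C->R'->G->plug->G
Char 4 ('A'): step: R->5, L=2; A->plug->A->R->H->L->E->refl->C->L'->A->R'->D->plug->D
Char 5 ('F'): step: R->6, L=2; F->plug->F->R->C->L->F->refl->G->L'->B->R'->G->plug->G
Char 6 ('G'): step: R->7, L=2; G->plug->G->R->F->L->B->refl->A->L'->D->R'->H->plug->H
Char 7 ('B'): step: R->0, L->3 (L advanced); B->plug->B->R->B->L->E->refl->C->L'->F->R'->A->plug->A

A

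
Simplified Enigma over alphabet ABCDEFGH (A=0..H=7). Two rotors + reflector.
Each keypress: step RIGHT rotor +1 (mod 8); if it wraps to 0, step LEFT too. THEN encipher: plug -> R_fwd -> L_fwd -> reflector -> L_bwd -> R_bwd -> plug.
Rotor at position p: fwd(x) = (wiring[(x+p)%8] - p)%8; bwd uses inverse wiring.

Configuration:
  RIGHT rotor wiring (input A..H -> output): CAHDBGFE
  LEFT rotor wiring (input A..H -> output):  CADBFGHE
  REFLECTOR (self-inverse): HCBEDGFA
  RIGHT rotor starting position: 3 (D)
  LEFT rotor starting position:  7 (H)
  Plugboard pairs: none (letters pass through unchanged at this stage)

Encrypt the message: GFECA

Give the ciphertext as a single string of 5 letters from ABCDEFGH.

Char 1 ('G'): step: R->4, L=7; G->plug->G->R->D->L->E->refl->D->L'->B->R'->C->plug->C
Char 2 ('F'): step: R->5, L=7; F->plug->F->R->C->L->B->refl->C->L'->E->R'->H->plug->H
Char 3 ('E'): step: R->6, L=7; E->plug->E->R->B->L->D->refl->E->L'->D->R'->G->plug->G
Char 4 ('C'): step: R->7, L=7; C->plug->C->R->B->L->D->refl->E->L'->D->R'->B->plug->B
Char 5 ('A'): step: R->0, L->0 (L advanced); A->plug->A->R->C->L->D->refl->E->L'->H->R'->C->plug->C

Answer: CHGBC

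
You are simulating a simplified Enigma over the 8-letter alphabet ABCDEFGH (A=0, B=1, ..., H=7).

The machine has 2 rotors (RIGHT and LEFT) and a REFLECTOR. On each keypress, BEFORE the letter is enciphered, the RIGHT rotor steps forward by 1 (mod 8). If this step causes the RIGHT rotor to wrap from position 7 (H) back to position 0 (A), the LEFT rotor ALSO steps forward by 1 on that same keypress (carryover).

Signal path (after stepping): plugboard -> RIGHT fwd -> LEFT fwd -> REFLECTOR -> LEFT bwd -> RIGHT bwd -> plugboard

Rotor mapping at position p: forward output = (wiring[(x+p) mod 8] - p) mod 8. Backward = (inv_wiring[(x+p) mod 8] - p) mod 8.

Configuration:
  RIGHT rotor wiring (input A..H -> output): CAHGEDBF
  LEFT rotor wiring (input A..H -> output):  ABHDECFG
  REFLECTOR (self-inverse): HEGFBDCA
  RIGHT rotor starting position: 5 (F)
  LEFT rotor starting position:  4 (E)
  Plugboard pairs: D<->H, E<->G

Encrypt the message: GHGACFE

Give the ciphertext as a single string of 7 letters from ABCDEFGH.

Char 1 ('G'): step: R->6, L=4; G->plug->E->R->B->L->G->refl->C->L'->D->R'->A->plug->A
Char 2 ('H'): step: R->7, L=4; H->plug->D->R->A->L->A->refl->H->L'->H->R'->E->plug->G
Char 3 ('G'): step: R->0, L->5 (L advanced); G->plug->E->R->E->L->E->refl->B->L'->C->R'->A->plug->A
Char 4 ('A'): step: R->1, L=5; A->plug->A->R->H->L->H->refl->A->L'->B->R'->H->plug->D
Char 5 ('C'): step: R->2, L=5; C->plug->C->R->C->L->B->refl->E->L'->E->R'->B->plug->B
Char 6 ('F'): step: R->3, L=5; F->plug->F->R->H->L->H->refl->A->L'->B->R'->B->plug->B
Char 7 ('E'): step: R->4, L=5; E->plug->G->R->D->L->D->refl->F->L'->A->R'->A->plug->A

Answer: AGADBBA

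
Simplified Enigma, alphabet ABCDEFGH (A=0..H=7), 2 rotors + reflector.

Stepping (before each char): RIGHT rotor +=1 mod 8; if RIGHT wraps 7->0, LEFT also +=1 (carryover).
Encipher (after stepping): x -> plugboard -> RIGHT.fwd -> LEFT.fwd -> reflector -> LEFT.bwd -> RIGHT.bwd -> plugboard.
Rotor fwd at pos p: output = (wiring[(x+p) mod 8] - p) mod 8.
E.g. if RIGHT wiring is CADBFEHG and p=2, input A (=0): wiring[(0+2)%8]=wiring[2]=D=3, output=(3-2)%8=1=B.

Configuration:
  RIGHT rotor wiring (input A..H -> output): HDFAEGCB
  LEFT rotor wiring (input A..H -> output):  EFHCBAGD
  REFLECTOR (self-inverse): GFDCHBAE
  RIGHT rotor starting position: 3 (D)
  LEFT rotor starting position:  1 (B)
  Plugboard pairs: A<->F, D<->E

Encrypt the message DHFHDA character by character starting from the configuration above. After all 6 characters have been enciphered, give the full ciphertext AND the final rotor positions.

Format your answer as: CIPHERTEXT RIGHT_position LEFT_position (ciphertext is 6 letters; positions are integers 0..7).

Answer: GDHDGE 1 2

Derivation:
Char 1 ('D'): step: R->4, L=1; D->plug->E->R->D->L->A->refl->G->L'->B->R'->G->plug->G
Char 2 ('H'): step: R->5, L=1; H->plug->H->R->H->L->D->refl->C->L'->G->R'->E->plug->D
Char 3 ('F'): step: R->6, L=1; F->plug->A->R->E->L->H->refl->E->L'->A->R'->H->plug->H
Char 4 ('H'): step: R->7, L=1; H->plug->H->R->D->L->A->refl->G->L'->B->R'->E->plug->D
Char 5 ('D'): step: R->0, L->2 (L advanced); D->plug->E->R->E->L->E->refl->H->L'->C->R'->G->plug->G
Char 6 ('A'): step: R->1, L=2; A->plug->F->R->B->L->A->refl->G->L'->D->R'->D->plug->E
Final: ciphertext=GDHDGE, RIGHT=1, LEFT=2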